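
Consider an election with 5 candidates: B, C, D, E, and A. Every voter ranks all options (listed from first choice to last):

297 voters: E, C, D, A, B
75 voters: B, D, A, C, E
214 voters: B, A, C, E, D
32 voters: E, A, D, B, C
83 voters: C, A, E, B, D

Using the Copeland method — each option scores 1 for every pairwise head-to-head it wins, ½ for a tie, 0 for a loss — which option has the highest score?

B: beats D; loses to C, E, and A → score 1.
C: beats B, D, E, and A → score 4.
D: beats A; loses to B, C, and E → score 1.
E: beats B and D; loses to C and A → score 2.
A: beats B and E; loses to C and D → score 2.
C has the best pairwise record.

C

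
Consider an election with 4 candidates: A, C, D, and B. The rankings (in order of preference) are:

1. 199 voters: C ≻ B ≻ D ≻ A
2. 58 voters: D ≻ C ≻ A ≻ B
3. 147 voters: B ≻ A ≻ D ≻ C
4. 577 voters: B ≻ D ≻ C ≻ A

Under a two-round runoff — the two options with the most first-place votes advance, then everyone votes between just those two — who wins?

B

Round 1 first-place votes: A 0, C 199, D 58, B 724.
B and C advance.
Runoff: B is preferred to C by 724 voters; C by 257.
B wins the runoff.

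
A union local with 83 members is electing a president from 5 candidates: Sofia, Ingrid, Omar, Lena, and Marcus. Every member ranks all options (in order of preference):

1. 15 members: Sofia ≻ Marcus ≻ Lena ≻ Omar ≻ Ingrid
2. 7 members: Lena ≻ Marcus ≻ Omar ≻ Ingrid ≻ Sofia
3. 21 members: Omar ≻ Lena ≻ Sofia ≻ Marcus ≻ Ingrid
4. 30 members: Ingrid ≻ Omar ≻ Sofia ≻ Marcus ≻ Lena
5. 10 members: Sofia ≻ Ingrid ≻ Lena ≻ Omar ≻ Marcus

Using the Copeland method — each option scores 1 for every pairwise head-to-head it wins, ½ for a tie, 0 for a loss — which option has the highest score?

Sofia: beats Ingrid, Lena, and Marcus; loses to Omar → score 3.
Ingrid: loses to Sofia, Omar, Lena, and Marcus → score 0.
Omar: beats Sofia, Ingrid, Lena, and Marcus → score 4.
Lena: beats Ingrid; loses to Sofia, Omar, and Marcus → score 1.
Marcus: beats Ingrid and Lena; loses to Sofia and Omar → score 2.
Omar has the best pairwise record.

Omar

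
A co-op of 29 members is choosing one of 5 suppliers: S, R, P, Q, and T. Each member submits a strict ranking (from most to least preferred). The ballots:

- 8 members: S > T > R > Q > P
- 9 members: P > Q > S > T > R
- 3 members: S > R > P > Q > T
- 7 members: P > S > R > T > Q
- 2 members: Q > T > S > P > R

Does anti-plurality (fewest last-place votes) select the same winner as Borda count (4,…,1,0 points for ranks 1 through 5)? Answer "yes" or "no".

yes

Anti-plurality — last-place votes: S 0, R 11, P 8, Q 7, T 3. Winner: S.
Borda — scores: S 87, R 39, P 72, Q 46, T 46. Winner: S.
The two methods agree.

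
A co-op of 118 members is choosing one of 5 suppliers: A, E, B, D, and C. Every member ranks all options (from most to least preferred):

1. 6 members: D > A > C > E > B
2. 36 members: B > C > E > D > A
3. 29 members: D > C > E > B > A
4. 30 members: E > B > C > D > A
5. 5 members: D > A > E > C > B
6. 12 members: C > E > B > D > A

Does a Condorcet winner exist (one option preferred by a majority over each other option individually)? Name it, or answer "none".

none

Checking pairwise contests:
E beats A 107–11.
C beats E 83–35.
E beats B 82–36.
E beats D 78–40.
B beats C 66–52.
Every option loses at least one head-to-head, so there is no Condorcet winner.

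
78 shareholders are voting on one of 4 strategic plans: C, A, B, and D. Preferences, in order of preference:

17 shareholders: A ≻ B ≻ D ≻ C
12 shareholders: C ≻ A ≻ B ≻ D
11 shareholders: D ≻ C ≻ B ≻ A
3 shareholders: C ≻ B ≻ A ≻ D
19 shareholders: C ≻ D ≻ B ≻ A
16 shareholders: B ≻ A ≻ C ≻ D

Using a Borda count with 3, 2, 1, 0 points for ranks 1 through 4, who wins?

C

C: 17·0 + 12·3 + 11·2 + 3·3 + 19·3 + 16·1 = 140
A: 17·3 + 12·2 + 11·0 + 3·1 + 19·0 + 16·2 = 110
B: 17·2 + 12·1 + 11·1 + 3·2 + 19·1 + 16·3 = 130
D: 17·1 + 12·0 + 11·3 + 3·0 + 19·2 + 16·0 = 88
C has the highest Borda score (140).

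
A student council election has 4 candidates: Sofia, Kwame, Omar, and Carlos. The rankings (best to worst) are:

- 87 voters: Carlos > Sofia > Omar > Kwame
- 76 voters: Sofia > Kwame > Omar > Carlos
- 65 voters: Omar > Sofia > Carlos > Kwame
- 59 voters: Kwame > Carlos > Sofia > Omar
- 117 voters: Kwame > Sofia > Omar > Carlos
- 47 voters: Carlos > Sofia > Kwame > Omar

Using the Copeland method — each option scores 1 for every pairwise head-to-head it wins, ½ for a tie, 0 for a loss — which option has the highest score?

Sofia: beats Kwame, Omar, and Carlos → score 3.
Kwame: beats Omar and Carlos; loses to Sofia → score 2.
Omar: beats Carlos; loses to Sofia and Kwame → score 1.
Carlos: loses to Sofia, Kwame, and Omar → score 0.
Sofia has the best pairwise record.

Sofia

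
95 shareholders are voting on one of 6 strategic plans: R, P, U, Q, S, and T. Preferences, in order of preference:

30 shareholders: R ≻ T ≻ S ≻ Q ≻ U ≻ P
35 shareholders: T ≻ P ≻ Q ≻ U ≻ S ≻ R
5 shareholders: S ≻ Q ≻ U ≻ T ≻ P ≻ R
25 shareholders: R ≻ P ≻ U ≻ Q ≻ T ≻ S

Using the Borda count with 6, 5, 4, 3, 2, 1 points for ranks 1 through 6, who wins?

R: 30·6 + 35·1 + 5·1 + 25·6 = 370
P: 30·1 + 35·5 + 5·2 + 25·5 = 340
U: 30·2 + 35·3 + 5·4 + 25·4 = 285
Q: 30·3 + 35·4 + 5·5 + 25·3 = 330
S: 30·4 + 35·2 + 5·6 + 25·1 = 245
T: 30·5 + 35·6 + 5·3 + 25·2 = 425
T has the highest Borda score (425).

T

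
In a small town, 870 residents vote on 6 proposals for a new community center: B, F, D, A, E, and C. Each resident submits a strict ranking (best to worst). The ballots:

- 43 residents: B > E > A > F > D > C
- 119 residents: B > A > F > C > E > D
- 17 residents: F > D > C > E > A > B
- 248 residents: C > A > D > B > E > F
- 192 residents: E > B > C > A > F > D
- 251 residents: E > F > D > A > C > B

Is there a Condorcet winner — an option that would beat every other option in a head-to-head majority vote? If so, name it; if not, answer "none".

E vs B: 460–410 for E.
E vs F: 734–136 for E.
E vs D: 605–265 for E.
E vs A: 503–367 for E.
E vs C: 486–384 for E.
E beats every other option head-to-head.

E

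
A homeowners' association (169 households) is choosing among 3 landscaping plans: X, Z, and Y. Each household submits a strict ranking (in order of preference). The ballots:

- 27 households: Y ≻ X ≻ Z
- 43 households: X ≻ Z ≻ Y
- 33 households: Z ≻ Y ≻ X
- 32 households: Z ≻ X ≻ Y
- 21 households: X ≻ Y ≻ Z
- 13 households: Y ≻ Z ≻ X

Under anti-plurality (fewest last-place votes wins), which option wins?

X

Last-place votes: X 46, Z 48, Y 75.
X is ranked last by the fewest voters, so X wins.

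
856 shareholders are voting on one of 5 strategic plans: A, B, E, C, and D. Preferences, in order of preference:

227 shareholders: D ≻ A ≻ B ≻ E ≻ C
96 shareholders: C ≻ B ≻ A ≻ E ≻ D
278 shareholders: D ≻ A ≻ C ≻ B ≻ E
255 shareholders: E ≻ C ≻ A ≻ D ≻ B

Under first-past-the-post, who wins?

First-place votes: A 0, B 0, E 255, C 96, D 505.
D has the most first-place votes.

D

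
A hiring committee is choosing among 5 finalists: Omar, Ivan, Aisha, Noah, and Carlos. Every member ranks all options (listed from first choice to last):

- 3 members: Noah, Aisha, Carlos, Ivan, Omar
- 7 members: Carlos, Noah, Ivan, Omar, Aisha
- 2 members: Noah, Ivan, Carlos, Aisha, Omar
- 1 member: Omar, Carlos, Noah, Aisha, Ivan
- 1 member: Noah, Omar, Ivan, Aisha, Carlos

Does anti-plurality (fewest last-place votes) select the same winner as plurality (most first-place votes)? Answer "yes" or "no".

Anti-plurality — last-place votes: Omar 5, Ivan 1, Aisha 7, Noah 0, Carlos 1. Winner: Noah.
Plurality — first-place votes: Omar 1, Ivan 0, Aisha 0, Noah 6, Carlos 7. Winner: Carlos.
The two methods disagree.

no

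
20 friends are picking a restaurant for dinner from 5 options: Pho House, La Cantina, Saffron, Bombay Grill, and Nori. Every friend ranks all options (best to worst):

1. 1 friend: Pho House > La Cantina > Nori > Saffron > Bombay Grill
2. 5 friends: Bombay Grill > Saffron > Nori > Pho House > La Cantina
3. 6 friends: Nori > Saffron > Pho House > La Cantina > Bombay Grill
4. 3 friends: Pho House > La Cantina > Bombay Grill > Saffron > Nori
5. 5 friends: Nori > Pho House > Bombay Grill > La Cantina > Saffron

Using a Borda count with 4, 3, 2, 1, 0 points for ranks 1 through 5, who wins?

Nori

Pho House: 1·4 + 5·1 + 6·2 + 3·4 + 5·3 = 48
La Cantina: 1·3 + 5·0 + 6·1 + 3·3 + 5·1 = 23
Saffron: 1·1 + 5·3 + 6·3 + 3·1 + 5·0 = 37
Bombay Grill: 1·0 + 5·4 + 6·0 + 3·2 + 5·2 = 36
Nori: 1·2 + 5·2 + 6·4 + 3·0 + 5·4 = 56
Nori has the highest Borda score (56).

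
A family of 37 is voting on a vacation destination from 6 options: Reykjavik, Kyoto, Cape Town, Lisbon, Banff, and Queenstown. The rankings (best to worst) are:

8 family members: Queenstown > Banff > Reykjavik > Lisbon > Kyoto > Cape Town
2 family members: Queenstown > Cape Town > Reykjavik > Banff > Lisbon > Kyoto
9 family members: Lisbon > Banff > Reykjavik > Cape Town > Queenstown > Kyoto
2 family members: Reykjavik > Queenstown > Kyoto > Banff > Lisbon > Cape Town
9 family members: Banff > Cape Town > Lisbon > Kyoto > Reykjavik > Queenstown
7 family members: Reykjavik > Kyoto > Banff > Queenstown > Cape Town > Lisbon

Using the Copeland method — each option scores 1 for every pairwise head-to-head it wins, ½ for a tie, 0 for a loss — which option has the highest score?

Reykjavik: beats Kyoto, Cape Town, Lisbon, and Queenstown; loses to Banff → score 4.
Kyoto: loses to Reykjavik, Cape Town, Lisbon, Banff, and Queenstown → score 0.
Cape Town: beats Kyoto; loses to Reykjavik, Lisbon, Banff, and Queenstown → score 1.
Lisbon: beats Kyoto and Cape Town; loses to Reykjavik, Banff, and Queenstown → score 2.
Banff: beats Reykjavik, Kyoto, Cape Town, Lisbon, and Queenstown → score 5.
Queenstown: beats Kyoto, Cape Town, and Lisbon; loses to Reykjavik and Banff → score 3.
Banff has the best pairwise record.

Banff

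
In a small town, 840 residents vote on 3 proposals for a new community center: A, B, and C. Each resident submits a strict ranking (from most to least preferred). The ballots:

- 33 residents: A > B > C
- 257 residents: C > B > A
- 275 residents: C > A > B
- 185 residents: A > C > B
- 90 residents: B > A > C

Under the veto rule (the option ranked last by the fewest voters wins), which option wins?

C

Last-place votes: A 257, B 460, C 123.
C is ranked last by the fewest voters, so C wins.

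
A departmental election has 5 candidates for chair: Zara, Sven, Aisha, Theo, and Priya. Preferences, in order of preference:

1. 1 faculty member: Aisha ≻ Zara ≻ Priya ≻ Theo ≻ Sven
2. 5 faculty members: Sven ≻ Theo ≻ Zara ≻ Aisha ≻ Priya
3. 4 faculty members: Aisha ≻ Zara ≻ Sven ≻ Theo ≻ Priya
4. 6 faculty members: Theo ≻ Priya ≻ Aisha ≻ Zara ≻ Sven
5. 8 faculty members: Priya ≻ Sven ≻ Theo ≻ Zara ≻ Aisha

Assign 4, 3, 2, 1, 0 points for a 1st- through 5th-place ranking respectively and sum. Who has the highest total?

Zara: 1·3 + 5·2 + 4·3 + 6·1 + 8·1 = 39
Sven: 1·0 + 5·4 + 4·2 + 6·0 + 8·3 = 52
Aisha: 1·4 + 5·1 + 4·4 + 6·2 + 8·0 = 37
Theo: 1·1 + 5·3 + 4·1 + 6·4 + 8·2 = 60
Priya: 1·2 + 5·0 + 4·0 + 6·3 + 8·4 = 52
Theo has the highest Borda score (60).

Theo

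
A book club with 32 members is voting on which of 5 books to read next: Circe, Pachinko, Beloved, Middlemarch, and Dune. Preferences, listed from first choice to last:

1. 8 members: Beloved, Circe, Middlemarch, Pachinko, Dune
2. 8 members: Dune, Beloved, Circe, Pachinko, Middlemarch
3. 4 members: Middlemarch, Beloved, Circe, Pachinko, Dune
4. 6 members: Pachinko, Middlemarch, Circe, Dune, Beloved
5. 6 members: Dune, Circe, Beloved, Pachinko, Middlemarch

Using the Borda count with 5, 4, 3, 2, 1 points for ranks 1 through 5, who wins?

Beloved

Circe: 8·4 + 8·3 + 4·3 + 6·3 + 6·4 = 110
Pachinko: 8·2 + 8·2 + 4·2 + 6·5 + 6·2 = 82
Beloved: 8·5 + 8·4 + 4·4 + 6·1 + 6·3 = 112
Middlemarch: 8·3 + 8·1 + 4·5 + 6·4 + 6·1 = 82
Dune: 8·1 + 8·5 + 4·1 + 6·2 + 6·5 = 94
Beloved has the highest Borda score (112).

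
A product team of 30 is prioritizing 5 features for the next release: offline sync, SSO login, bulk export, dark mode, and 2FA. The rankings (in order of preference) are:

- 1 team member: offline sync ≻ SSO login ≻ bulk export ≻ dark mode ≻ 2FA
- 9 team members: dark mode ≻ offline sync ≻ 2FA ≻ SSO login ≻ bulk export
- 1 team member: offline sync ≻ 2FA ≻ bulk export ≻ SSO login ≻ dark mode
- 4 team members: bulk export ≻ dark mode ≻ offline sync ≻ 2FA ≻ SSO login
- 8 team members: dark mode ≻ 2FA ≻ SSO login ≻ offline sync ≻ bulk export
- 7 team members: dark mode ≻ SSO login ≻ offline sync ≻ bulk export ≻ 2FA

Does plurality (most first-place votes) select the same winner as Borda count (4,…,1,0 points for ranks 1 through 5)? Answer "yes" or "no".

Plurality — first-place votes: offline sync 2, SSO login 0, bulk export 4, dark mode 24, 2FA 0. Winner: dark mode.
Borda — scores: offline sync 65, SSO login 50, bulk export 27, dark mode 109, 2FA 49. Winner: dark mode.
The two methods agree.

yes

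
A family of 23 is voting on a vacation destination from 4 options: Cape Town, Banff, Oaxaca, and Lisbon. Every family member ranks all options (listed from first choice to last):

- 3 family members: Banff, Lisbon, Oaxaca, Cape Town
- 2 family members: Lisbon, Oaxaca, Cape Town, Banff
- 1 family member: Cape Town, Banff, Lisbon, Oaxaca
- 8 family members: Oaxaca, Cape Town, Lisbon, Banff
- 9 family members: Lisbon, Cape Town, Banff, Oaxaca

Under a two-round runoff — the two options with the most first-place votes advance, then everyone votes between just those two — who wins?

Lisbon

Round 1 first-place votes: Cape Town 1, Banff 3, Oaxaca 8, Lisbon 11.
Lisbon and Oaxaca advance.
Runoff: Lisbon is preferred to Oaxaca by 15 voters; Oaxaca by 8.
Lisbon wins the runoff.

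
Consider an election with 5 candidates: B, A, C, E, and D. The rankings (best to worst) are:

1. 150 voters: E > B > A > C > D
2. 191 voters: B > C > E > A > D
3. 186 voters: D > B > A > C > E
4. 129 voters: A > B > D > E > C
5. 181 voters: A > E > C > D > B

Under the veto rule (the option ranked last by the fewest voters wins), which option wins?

Last-place votes: B 181, A 0, C 129, E 186, D 341.
A is ranked last by the fewest voters, so A wins.

A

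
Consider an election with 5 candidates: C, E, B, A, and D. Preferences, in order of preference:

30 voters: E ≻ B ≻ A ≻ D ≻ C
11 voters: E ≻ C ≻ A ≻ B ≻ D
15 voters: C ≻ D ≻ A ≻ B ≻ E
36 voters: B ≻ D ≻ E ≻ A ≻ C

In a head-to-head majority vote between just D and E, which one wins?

D

Voters preferring D to E: 51; preferring E to D: 41.
D wins the head-to-head.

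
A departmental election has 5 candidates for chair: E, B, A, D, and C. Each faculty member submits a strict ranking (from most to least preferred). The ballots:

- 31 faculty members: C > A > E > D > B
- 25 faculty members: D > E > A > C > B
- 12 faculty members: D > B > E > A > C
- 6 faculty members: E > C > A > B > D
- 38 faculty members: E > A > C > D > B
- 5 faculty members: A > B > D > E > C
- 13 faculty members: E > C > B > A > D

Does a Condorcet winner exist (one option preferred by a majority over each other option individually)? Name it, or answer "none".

E

E vs B: 113–17 for E.
E vs A: 94–36 for E.
E vs D: 88–42 for E.
E vs C: 99–31 for E.
E beats every other option head-to-head.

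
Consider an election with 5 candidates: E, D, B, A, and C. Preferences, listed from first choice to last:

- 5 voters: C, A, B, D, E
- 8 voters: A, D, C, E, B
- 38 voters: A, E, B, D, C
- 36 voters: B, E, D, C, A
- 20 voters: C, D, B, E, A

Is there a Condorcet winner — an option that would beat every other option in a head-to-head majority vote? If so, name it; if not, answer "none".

B vs E: 61–46 for B.
B vs D: 79–28 for B.
B vs A: 56–51 for B.
B vs C: 74–33 for B.
B beats every other option head-to-head.

B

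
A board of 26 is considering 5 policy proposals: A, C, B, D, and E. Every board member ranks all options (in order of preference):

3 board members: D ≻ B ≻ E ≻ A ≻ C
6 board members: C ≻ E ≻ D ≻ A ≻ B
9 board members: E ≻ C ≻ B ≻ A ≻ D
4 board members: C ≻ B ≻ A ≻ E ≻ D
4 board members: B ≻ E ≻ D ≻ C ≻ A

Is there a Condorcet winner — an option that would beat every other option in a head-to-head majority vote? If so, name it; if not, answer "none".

E

E vs A: 22–4 for E.
E vs C: 16–10 for E.
E vs B: 15–11 for E.
E vs D: 23–3 for E.
E beats every other option head-to-head.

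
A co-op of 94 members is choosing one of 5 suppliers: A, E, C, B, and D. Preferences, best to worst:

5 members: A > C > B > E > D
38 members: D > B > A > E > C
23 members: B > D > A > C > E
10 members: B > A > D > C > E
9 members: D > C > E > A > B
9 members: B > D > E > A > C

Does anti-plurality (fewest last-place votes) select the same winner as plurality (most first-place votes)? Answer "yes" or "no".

Anti-plurality — last-place votes: A 0, E 33, C 47, B 9, D 5. Winner: A.
Plurality — first-place votes: A 5, E 0, C 0, B 42, D 47. Winner: D.
The two methods disagree.

no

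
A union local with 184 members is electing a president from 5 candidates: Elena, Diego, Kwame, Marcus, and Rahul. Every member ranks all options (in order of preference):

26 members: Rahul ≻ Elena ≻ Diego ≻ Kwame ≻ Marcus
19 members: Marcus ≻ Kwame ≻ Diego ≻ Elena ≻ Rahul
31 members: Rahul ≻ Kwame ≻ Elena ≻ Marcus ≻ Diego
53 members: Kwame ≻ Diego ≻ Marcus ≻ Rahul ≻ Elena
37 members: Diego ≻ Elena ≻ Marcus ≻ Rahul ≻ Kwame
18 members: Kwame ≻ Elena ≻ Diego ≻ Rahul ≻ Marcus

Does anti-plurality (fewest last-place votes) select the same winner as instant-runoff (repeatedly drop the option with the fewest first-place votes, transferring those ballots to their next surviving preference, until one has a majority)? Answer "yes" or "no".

Anti-plurality — last-place votes: Elena 53, Diego 31, Kwame 37, Marcus 44, Rahul 19. Winner: Rahul.
Instant-runoff — R1 Elena 0, Diego 37, Kwame 71, Marcus 19, Rahul 57 (Elena out); R2 Diego 37, Kwame 71, Marcus 19, Rahul 57 (Marcus out); R3 Diego 37, Kwame 90, Rahul 57 (Diego out); R4 Kwame 90, Rahul 94 (Rahul winner). Winner: Rahul.
The two methods agree.

yes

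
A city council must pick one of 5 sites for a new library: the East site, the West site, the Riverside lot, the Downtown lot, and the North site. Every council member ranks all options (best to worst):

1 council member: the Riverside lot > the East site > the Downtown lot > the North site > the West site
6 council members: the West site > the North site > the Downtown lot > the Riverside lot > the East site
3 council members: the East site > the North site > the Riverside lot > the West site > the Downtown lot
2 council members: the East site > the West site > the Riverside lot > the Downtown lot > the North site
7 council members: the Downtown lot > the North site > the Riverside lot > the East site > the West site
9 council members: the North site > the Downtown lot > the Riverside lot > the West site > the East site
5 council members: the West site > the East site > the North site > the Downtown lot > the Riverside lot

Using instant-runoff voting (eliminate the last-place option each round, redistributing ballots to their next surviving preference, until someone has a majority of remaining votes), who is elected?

Round 1: the East site 5, the West site 11, the Riverside lot 1, the Downtown lot 7, the North site 9. Eliminate the Riverside lot.
Round 2: the East site 6, the West site 11, the Downtown lot 7, the North site 9. Eliminate the East site.
Round 3: the West site 13, the Downtown lot 8, the North site 12. Eliminate the Downtown lot.
Round 4: the West site 13, the North site 20. The North site has a majority.

the North site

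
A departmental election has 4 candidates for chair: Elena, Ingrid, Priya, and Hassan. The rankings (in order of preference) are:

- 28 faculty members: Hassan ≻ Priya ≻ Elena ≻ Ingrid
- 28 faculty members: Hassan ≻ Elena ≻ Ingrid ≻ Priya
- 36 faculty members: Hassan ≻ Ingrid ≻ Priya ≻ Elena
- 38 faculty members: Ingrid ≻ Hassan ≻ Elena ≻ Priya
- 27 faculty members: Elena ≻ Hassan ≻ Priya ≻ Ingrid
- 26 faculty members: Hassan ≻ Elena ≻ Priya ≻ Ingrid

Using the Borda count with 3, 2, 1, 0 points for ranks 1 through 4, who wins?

Hassan

Elena: 28·1 + 28·2 + 36·0 + 38·1 + 27·3 + 26·2 = 255
Ingrid: 28·0 + 28·1 + 36·2 + 38·3 + 27·0 + 26·0 = 214
Priya: 28·2 + 28·0 + 36·1 + 38·0 + 27·1 + 26·1 = 145
Hassan: 28·3 + 28·3 + 36·3 + 38·2 + 27·2 + 26·3 = 484
Hassan has the highest Borda score (484).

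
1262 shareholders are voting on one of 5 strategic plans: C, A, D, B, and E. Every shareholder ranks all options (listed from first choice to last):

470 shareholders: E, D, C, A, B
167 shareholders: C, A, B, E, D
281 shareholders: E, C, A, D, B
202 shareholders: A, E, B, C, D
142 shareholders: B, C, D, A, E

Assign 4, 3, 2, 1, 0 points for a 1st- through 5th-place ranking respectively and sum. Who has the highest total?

E

C: 470·2 + 167·4 + 281·3 + 202·1 + 142·3 = 3079
A: 470·1 + 167·3 + 281·2 + 202·4 + 142·1 = 2483
D: 470·3 + 167·0 + 281·1 + 202·0 + 142·2 = 1975
B: 470·0 + 167·2 + 281·0 + 202·2 + 142·4 = 1306
E: 470·4 + 167·1 + 281·4 + 202·3 + 142·0 = 3777
E has the highest Borda score (3777).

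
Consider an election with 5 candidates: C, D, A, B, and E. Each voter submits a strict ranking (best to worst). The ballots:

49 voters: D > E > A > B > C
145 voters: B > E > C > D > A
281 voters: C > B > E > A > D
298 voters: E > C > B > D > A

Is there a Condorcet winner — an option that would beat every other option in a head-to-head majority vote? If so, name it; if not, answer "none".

none

Checking pairwise contests:
E beats C 492–281.
C beats D 724–49.
C beats A 724–49.
C beats B 579–194.
B beats E 426–347.
Every option loses at least one head-to-head, so there is no Condorcet winner.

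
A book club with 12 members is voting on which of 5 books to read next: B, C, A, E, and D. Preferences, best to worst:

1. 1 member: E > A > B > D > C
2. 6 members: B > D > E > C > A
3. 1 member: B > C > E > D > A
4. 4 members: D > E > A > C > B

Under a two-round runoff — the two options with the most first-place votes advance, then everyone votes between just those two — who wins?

Round 1 first-place votes: B 7, C 0, A 0, E 1, D 4.
B and D advance.
Runoff: B is preferred to D by 8 voters; D by 4.
B wins the runoff.

B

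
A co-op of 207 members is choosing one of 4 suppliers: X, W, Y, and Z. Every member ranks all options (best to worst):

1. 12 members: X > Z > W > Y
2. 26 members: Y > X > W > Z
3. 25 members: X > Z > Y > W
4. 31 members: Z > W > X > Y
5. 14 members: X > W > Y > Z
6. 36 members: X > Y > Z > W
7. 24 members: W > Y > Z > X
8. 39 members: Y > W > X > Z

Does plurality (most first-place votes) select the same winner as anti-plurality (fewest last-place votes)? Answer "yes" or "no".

Plurality — first-place votes: X 87, W 24, Y 65, Z 31. Winner: X.
Anti-plurality — last-place votes: X 24, W 61, Y 43, Z 79. Winner: X.
The two methods agree.

yes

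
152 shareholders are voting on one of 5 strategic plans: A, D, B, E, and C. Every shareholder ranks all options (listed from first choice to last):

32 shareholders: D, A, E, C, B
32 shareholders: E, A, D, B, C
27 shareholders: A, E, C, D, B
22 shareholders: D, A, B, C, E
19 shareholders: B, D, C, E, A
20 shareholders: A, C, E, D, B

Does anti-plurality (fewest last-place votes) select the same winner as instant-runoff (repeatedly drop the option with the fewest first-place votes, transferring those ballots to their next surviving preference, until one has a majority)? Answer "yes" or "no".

Anti-plurality — last-place votes: A 19, D 0, B 79, E 22, C 32. Winner: D.
Instant-runoff — R1 A 47, D 54, B 19, E 32, C 0 (C out); R2 A 47, D 54, B 19, E 32 (B out); R3 A 47, D 73, E 32 (E out); R4 A 79, D 73 (A winner). Winner: A.
The two methods disagree.

no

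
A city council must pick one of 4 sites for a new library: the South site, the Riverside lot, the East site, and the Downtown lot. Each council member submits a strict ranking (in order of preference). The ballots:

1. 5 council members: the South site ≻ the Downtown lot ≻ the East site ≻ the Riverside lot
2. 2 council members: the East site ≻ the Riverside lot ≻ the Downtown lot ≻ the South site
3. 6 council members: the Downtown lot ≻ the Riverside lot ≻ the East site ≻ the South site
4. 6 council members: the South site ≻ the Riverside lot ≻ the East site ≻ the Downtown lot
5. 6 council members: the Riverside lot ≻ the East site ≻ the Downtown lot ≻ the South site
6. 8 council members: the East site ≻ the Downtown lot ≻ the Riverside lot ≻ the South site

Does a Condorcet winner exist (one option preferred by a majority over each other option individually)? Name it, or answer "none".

none

Checking pairwise contests:
the Riverside lot beats the South site 22–11.
the Downtown lot beats the Riverside lot 19–14.
the Riverside lot beats the East site 18–15.
the East site beats the Downtown lot 22–11.
Every option loses at least one head-to-head, so there is no Condorcet winner.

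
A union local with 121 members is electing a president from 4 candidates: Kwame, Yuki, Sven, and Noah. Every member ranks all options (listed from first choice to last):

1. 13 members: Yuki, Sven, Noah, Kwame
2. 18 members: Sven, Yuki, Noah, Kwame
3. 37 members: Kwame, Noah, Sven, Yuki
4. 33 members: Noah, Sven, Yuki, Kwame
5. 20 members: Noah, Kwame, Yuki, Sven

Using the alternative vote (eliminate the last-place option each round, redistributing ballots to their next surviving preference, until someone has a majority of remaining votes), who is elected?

Noah

Round 1: Kwame 37, Yuki 13, Sven 18, Noah 53. Eliminate Yuki.
Round 2: Kwame 37, Sven 31, Noah 53. Eliminate Sven.
Round 3: Kwame 37, Noah 84. Noah has a majority.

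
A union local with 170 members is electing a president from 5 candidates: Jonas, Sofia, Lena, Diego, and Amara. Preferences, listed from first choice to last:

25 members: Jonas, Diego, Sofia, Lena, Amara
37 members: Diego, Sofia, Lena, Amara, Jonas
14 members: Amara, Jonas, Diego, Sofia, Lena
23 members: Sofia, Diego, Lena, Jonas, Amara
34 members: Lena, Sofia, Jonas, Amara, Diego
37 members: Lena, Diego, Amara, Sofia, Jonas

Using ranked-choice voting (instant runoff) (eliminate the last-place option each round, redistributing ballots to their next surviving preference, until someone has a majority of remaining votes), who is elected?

Round 1: Jonas 25, Sofia 23, Lena 71, Diego 37, Amara 14. Eliminate Amara.
Round 2: Jonas 39, Sofia 23, Lena 71, Diego 37. Eliminate Sofia.
Round 3: Jonas 39, Lena 71, Diego 60. Eliminate Jonas.
Round 4: Lena 71, Diego 99. Diego has a majority.

Diego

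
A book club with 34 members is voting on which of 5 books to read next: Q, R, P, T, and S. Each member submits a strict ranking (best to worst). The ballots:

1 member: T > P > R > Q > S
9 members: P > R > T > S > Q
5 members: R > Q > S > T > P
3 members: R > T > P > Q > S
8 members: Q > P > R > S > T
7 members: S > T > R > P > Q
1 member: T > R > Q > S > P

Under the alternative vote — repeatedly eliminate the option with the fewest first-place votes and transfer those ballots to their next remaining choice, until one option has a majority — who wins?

P

Round 1: Q 8, R 8, P 9, T 2, S 7. Eliminate T.
Round 2: Q 8, R 9, P 10, S 7. Eliminate S.
Round 3: Q 8, R 16, P 10. Eliminate Q.
Round 4: R 16, P 18. P has a majority.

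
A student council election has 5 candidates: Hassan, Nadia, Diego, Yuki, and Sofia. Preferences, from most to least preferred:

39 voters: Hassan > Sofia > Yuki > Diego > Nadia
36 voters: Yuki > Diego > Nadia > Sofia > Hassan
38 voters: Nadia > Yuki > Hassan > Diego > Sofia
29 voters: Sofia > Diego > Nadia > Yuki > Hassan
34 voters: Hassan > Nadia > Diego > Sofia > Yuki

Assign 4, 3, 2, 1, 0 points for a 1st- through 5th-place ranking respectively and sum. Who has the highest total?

Nadia

Hassan: 39·4 + 36·0 + 38·2 + 29·0 + 34·4 = 368
Nadia: 39·0 + 36·2 + 38·4 + 29·2 + 34·3 = 384
Diego: 39·1 + 36·3 + 38·1 + 29·3 + 34·2 = 340
Yuki: 39·2 + 36·4 + 38·3 + 29·1 + 34·0 = 365
Sofia: 39·3 + 36·1 + 38·0 + 29·4 + 34·1 = 303
Nadia has the highest Borda score (384).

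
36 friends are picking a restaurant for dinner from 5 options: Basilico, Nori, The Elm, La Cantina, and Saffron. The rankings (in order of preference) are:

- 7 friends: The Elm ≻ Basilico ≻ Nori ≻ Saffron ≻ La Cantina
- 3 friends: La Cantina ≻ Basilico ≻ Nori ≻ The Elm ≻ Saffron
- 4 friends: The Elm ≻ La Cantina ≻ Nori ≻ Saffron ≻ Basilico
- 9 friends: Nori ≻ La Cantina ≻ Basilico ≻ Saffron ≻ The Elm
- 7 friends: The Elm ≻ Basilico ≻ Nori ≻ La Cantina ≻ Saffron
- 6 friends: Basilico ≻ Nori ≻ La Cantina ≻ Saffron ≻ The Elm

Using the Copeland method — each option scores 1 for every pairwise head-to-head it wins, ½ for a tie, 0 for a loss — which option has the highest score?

Basilico

Basilico: beats Nori, La Cantina, and Saffron; ties The Elm → score 3.5.
Nori: beats La Cantina and Saffron; ties The Elm; loses to Basilico → score 2.5.
The Elm: beats Saffron; ties Basilico, Nori, and La Cantina → score 2.5.
La Cantina: beats Saffron; ties The Elm; loses to Basilico and Nori → score 1.5.
Saffron: loses to Basilico, Nori, The Elm, and La Cantina → score 0.
Basilico has the best pairwise record.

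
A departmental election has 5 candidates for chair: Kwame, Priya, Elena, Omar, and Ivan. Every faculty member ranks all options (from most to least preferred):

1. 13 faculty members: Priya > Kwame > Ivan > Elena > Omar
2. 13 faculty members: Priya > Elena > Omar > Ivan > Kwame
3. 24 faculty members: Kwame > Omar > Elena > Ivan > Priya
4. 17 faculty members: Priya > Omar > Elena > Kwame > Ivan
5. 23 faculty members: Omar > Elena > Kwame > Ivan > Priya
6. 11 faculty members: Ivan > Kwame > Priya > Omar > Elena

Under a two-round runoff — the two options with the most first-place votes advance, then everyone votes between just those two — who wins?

Round 1 first-place votes: Kwame 24, Priya 43, Elena 0, Omar 23, Ivan 11.
Priya and Kwame advance.
Runoff: Priya is preferred to Kwame by 43 voters; Kwame by 58.
Kwame wins the runoff.

Kwame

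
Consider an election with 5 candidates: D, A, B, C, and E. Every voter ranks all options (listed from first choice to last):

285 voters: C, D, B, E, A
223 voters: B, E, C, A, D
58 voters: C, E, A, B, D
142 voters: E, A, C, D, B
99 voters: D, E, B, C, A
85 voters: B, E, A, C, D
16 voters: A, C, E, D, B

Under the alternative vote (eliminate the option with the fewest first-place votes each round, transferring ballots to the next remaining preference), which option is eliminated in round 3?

Round 1: D 99, A 16, B 308, C 343, E 142. Eliminate A.
Round 2: D 99, B 308, C 359, E 142. Eliminate D.
Round 3: B 308, C 359, E 241. Eliminate E.

E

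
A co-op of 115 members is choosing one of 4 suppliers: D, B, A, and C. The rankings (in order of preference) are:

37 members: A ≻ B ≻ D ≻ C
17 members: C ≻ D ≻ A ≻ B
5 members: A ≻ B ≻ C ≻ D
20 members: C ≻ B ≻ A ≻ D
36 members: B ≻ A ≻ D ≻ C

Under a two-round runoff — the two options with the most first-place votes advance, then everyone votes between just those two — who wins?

Round 1 first-place votes: D 0, B 36, A 42, C 37.
A and C advance.
Runoff: A is preferred to C by 78 voters; C by 37.
A wins the runoff.

A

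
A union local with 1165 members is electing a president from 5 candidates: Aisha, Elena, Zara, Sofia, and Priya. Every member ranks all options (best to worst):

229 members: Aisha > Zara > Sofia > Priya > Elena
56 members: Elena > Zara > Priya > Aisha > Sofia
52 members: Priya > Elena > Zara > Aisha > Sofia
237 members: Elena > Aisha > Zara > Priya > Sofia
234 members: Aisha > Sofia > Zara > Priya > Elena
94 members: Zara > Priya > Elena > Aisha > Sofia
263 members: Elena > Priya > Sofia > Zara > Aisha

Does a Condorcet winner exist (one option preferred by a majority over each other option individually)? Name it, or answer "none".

Checking pairwise contests:
Elena beats Aisha 702–463.
Priya beats Elena 609–556.
Aisha beats Zara 700–465.
Aisha beats Sofia 902–263.
Aisha beats Priya 700–465.
Every option loses at least one head-to-head, so there is no Condorcet winner.

none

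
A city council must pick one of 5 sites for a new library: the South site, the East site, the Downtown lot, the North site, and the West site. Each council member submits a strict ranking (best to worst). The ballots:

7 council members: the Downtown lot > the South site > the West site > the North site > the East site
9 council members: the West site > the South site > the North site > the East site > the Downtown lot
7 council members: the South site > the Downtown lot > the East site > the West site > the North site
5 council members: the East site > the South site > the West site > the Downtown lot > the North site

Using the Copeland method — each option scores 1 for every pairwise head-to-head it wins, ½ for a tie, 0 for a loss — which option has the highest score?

the South site: beats the East site, the Downtown lot, the North site, and the West site → score 4.
the East site: ties the Downtown lot; loses to the South site, the North site, and the West site → score 0.5.
the Downtown lot: beats the North site; ties the East site and the West site; loses to the South site → score 2.
the North site: beats the East site; loses to the South site, the Downtown lot, and the West site → score 1.
the West site: beats the East site and the North site; ties the Downtown lot; loses to the South site → score 2.5.
the South site has the best pairwise record.

the South site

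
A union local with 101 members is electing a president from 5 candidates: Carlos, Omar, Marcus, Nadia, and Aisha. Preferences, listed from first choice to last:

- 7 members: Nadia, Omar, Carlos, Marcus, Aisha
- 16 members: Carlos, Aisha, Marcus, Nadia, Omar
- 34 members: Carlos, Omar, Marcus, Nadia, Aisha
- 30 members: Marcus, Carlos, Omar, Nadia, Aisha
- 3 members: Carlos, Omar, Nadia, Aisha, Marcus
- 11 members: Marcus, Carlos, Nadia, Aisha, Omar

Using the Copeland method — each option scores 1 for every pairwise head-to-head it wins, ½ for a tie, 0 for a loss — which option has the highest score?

Carlos: beats Omar, Marcus, Nadia, and Aisha → score 4.
Omar: beats Nadia and Aisha; loses to Carlos and Marcus → score 2.
Marcus: beats Omar, Nadia, and Aisha; loses to Carlos → score 3.
Nadia: beats Aisha; loses to Carlos, Omar, and Marcus → score 1.
Aisha: loses to Carlos, Omar, Marcus, and Nadia → score 0.
Carlos has the best pairwise record.

Carlos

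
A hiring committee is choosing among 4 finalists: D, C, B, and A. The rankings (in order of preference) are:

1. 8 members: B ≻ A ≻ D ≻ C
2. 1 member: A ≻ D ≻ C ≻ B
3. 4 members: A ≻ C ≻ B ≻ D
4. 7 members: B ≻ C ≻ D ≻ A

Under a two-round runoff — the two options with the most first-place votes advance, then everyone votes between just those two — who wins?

Round 1 first-place votes: D 0, C 0, B 15, A 5.
B and A advance.
Runoff: B is preferred to A by 15 voters; A by 5.
B wins the runoff.

B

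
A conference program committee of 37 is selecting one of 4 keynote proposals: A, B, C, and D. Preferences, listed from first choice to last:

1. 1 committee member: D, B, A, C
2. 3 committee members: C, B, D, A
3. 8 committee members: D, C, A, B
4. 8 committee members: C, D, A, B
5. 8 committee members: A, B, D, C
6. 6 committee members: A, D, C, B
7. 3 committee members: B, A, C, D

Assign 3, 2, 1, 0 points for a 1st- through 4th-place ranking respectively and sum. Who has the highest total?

A: 1·1 + 3·0 + 8·1 + 8·1 + 8·3 + 6·3 + 3·2 = 65
B: 1·2 + 3·2 + 8·0 + 8·0 + 8·2 + 6·0 + 3·3 = 33
C: 1·0 + 3·3 + 8·2 + 8·3 + 8·0 + 6·1 + 3·1 = 58
D: 1·3 + 3·1 + 8·3 + 8·2 + 8·1 + 6·2 + 3·0 = 66
D has the highest Borda score (66).

D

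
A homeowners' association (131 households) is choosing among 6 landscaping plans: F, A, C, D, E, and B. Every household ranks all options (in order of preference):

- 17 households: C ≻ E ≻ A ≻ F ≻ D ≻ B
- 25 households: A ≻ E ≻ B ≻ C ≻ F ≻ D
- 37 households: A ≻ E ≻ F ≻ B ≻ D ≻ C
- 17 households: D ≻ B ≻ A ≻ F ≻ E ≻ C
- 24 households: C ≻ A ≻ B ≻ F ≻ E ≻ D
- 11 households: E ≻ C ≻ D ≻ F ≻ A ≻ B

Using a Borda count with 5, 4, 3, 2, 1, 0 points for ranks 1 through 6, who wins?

F: 17·2 + 25·1 + 37·3 + 17·2 + 24·2 + 11·2 = 274
A: 17·3 + 25·5 + 37·5 + 17·3 + 24·4 + 11·1 = 519
C: 17·5 + 25·2 + 37·0 + 17·0 + 24·5 + 11·4 = 299
D: 17·1 + 25·0 + 37·1 + 17·5 + 24·0 + 11·3 = 172
E: 17·4 + 25·4 + 37·4 + 17·1 + 24·1 + 11·5 = 412
B: 17·0 + 25·3 + 37·2 + 17·4 + 24·3 + 11·0 = 289
A has the highest Borda score (519).

A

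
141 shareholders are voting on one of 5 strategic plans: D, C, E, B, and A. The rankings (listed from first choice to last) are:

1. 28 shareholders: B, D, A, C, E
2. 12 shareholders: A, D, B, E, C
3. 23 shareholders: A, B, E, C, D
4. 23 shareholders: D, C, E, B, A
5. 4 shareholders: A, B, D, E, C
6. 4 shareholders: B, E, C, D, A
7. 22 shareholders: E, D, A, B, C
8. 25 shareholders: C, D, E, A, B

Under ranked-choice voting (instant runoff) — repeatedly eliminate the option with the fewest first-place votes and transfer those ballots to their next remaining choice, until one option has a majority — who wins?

D

Round 1: D 23, C 25, E 22, B 32, A 39. Eliminate E.
Round 2: D 45, C 25, B 32, A 39. Eliminate C.
Round 3: D 70, B 32, A 39. Eliminate B.
Round 4: D 102, A 39. D has a majority.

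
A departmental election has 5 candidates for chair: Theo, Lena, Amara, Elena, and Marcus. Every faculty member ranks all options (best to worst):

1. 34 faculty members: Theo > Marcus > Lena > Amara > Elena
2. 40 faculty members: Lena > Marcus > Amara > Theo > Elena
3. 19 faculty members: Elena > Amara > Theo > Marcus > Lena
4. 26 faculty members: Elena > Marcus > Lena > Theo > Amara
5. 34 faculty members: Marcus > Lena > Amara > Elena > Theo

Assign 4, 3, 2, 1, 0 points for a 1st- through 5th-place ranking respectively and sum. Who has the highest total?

Marcus

Theo: 34·4 + 40·1 + 19·2 + 26·1 + 34·0 = 240
Lena: 34·2 + 40·4 + 19·0 + 26·2 + 34·3 = 382
Amara: 34·1 + 40·2 + 19·3 + 26·0 + 34·2 = 239
Elena: 34·0 + 40·0 + 19·4 + 26·4 + 34·1 = 214
Marcus: 34·3 + 40·3 + 19·1 + 26·3 + 34·4 = 455
Marcus has the highest Borda score (455).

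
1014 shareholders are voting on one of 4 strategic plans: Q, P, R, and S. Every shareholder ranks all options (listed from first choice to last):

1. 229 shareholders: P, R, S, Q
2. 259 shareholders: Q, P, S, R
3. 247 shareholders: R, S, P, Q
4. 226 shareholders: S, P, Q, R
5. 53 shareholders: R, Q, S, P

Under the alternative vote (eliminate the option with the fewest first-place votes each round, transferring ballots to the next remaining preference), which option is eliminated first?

S

Round 1: Q 259, P 229, R 300, S 226. Eliminate S.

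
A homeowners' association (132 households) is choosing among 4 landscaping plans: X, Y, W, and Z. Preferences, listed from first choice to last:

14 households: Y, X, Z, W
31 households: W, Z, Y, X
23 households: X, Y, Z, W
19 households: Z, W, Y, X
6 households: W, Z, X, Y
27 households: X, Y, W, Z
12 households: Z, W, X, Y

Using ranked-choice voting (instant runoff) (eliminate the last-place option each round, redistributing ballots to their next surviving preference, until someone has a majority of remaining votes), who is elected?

W

Round 1: X 50, Y 14, W 37, Z 31. Eliminate Y.
Round 2: X 64, W 37, Z 31. Eliminate Z.
Round 3: X 64, W 68. W has a majority.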